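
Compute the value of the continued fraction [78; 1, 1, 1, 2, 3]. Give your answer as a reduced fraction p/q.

Start with 3.
2 + 1/(3/1) = 2 + 1/3 = 7/3
1 + 1/(7/3) = 1 + 3/7 = 10/7
1 + 1/(10/7) = 1 + 7/10 = 17/10
1 + 1/(17/10) = 1 + 10/17 = 27/17
78 + 1/(27/17) = 78 + 17/27 = 2123/27

2123/27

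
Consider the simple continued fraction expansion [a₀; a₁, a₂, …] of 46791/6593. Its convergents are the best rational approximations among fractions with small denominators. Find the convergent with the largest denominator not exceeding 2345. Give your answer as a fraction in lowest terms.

4606/649

a_0 = 7: 7/1  (≤ bound)
a_1 = 10: 71/10  (≤ bound)
a_2 = 3: 220/31  (≤ bound)
a_3 = 3: 731/103  (≤ bound)
a_4 = 6: 4606/649  (≤ bound)
a_5 = 10: 46791/6593  (> 2345, stop)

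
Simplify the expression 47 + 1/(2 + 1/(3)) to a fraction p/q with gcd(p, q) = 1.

332/7

Work from the innermost term outward:
Start with 3.
2 + 1/(3/1) = 2 + 1/3 = 7/3
47 + 1/(7/3) = 47 + 3/7 = 332/7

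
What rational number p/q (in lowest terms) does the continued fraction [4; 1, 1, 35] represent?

320/71

Collapse the nested fraction from the inside out:
Start with 35.
1 + 1/(35/1) = 1 + 1/35 = 36/35
1 + 1/(36/35) = 1 + 35/36 = 71/36
4 + 1/(71/36) = 4 + 36/71 = 320/71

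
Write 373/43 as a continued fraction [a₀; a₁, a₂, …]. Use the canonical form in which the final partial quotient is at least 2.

[8; 1, 2, 14]

Apply division with remainder until the remainder is 0:
⌊373/43⌋ = 8, remainder 29
⌊43/29⌋ = 1, remainder 14
⌊29/14⌋ = 2, remainder 1
⌊14/1⌋ = 14, remainder 0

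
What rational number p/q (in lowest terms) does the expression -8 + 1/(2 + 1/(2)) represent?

Compute successive convergents:
a_0 = -8: -8/1
a_1 = 2: -15/2
a_2 = 2: -38/5

-38/5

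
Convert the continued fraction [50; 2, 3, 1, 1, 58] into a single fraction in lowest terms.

Start with 58.
1 + 1/(58/1) = 1 + 1/58 = 59/58
1 + 1/(59/58) = 1 + 58/59 = 117/59
3 + 1/(117/59) = 3 + 59/117 = 410/117
2 + 1/(410/117) = 2 + 117/410 = 937/410
50 + 1/(937/410) = 50 + 410/937 = 47260/937

47260/937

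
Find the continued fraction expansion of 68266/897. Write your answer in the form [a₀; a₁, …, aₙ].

68266 = 76·897 + 94, so a_0 = 76
897 = 9·94 + 51, so a_1 = 9
94 = 1·51 + 43, so a_2 = 1
51 = 1·43 + 8, so a_3 = 1
43 = 5·8 + 3, so a_4 = 5
8 = 2·3 + 2, so a_5 = 2
3 = 1·2 + 1, so a_6 = 1
2 = 2·1 + 0, so a_7 = 2

[76; 9, 1, 1, 5, 2, 1, 2]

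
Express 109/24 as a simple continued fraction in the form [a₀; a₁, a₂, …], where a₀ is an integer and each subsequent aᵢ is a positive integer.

⌊109/24⌋ = 4, remainder 13
⌊24/13⌋ = 1, remainder 11
⌊13/11⌋ = 1, remainder 2
⌊11/2⌋ = 5, remainder 1
⌊2/1⌋ = 2, remainder 0

[4; 1, 1, 5, 2]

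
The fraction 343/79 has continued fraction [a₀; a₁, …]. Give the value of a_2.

1

Repeatedly divide and take the remainder:
343 ÷ 79 → quotient 4, remainder 27
79 ÷ 27 → quotient 2, remainder 25
27 ÷ 25 → quotient 1, remainder 2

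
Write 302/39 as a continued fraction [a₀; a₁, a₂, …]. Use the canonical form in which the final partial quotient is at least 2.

[7; 1, 2, 1, 9]

⌊302/39⌋ = 7, remainder 29
⌊39/29⌋ = 1, remainder 10
⌊29/10⌋ = 2, remainder 9
⌊10/9⌋ = 1, remainder 1
⌊9/1⌋ = 9, remainder 0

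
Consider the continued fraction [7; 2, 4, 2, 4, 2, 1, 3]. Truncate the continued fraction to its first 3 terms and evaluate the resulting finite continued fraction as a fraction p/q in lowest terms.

a_0 = 7: 7/1
a_1 = 2: 15/2
a_2 = 4: 67/9

67/9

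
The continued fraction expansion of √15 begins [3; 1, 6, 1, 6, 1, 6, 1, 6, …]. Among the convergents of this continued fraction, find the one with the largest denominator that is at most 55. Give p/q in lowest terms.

a_0 = 3: 3/1  (≤ bound)
a_1 = 1: 4/1  (≤ bound)
a_2 = 6: 27/7  (≤ bound)
a_3 = 1: 31/8  (≤ bound)
a_4 = 6: 213/55  (≤ bound)
a_5 = 1: 244/63  (> 55, stop)

213/55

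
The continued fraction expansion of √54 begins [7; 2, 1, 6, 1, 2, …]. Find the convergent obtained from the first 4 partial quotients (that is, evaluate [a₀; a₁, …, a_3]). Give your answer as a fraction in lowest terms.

Start with 6.
1 + 1/(6/1) = 1 + 1/6 = 7/6
2 + 1/(7/6) = 2 + 6/7 = 20/7
7 + 1/(20/7) = 7 + 7/20 = 147/20

147/20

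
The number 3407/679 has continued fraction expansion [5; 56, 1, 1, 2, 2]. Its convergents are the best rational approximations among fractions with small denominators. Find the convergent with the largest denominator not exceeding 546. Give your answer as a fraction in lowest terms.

a_0 = 5: 5/1  (≤ bound)
a_1 = 56: 281/56  (≤ bound)
a_2 = 1: 286/57  (≤ bound)
a_3 = 1: 567/113  (≤ bound)
a_4 = 2: 1420/283  (≤ bound)
a_5 = 2: 3407/679  (> 546, stop)

1420/283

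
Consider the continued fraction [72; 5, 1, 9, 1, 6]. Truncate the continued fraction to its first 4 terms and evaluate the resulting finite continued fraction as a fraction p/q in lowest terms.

Build up convergents one term at a time:
a_0 = 72: 72/1
a_1 = 5: 361/5
a_2 = 1: 433/6
a_3 = 9: 4258/59

4258/59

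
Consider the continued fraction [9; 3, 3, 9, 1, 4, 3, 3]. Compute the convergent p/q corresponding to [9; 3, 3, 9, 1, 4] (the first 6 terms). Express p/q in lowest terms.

4697/505

Start with 4.
1 + 1/(4/1) = 1 + 1/4 = 5/4
9 + 1/(5/4) = 9 + 4/5 = 49/5
3 + 1/(49/5) = 3 + 5/49 = 152/49
3 + 1/(152/49) = 3 + 49/152 = 505/152
9 + 1/(505/152) = 9 + 152/505 = 4697/505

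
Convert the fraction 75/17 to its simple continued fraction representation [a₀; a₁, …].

75 ÷ 17 → quotient 4, remainder 7
17 ÷ 7 → quotient 2, remainder 3
7 ÷ 3 → quotient 2, remainder 1
3 ÷ 1 → quotient 3, remainder 0

[4; 2, 2, 3]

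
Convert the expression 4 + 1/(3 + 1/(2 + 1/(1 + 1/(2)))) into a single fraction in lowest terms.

a_0 = 4: 4/1
a_1 = 3: 13/3
a_2 = 2: 30/7
a_3 = 1: 43/10
a_4 = 2: 116/27

116/27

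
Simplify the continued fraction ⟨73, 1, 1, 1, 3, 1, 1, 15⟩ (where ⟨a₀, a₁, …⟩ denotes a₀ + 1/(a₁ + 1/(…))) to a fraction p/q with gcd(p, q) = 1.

Start with 15.
1 + 1/(15/1) = 1 + 1/15 = 16/15
1 + 1/(16/15) = 1 + 15/16 = 31/16
3 + 1/(31/16) = 3 + 16/31 = 109/31
1 + 1/(109/31) = 1 + 31/109 = 140/109
1 + 1/(140/109) = 1 + 109/140 = 249/140
1 + 1/(249/140) = 1 + 140/249 = 389/249
73 + 1/(389/249) = 73 + 249/389 = 28646/389

28646/389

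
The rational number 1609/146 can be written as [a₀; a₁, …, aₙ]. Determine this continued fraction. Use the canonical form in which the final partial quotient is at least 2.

Repeatedly divide and take the remainder:
1609 = 11·146 + 3, so a_0 = 11
146 = 48·3 + 2, so a_1 = 48
3 = 1·2 + 1, so a_2 = 1
2 = 2·1 + 0, so a_3 = 2

[11; 48, 1, 2]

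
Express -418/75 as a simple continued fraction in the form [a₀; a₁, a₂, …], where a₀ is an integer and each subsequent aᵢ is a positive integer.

⌊-418/75⌋ = -6, remainder 32
⌊75/32⌋ = 2, remainder 11
⌊32/11⌋ = 2, remainder 10
⌊11/10⌋ = 1, remainder 1
⌊10/1⌋ = 10, remainder 0

[-6; 2, 2, 1, 10]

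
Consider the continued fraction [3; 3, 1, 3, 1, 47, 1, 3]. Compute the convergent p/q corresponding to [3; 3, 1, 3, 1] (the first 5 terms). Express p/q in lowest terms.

Starting at the tail and folding back:
Start with 1.
3 + 1/(1/1) = 3 + 1/1 = 4/1
1 + 1/(4/1) = 1 + 1/4 = 5/4
3 + 1/(5/4) = 3 + 4/5 = 19/5
3 + 1/(19/5) = 3 + 5/19 = 62/19

62/19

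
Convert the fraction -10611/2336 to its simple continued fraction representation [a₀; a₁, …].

Apply division with remainder until the remainder is 0:
-10611 ÷ 2336 → quotient -5, remainder 1069
2336 ÷ 1069 → quotient 2, remainder 198
1069 ÷ 198 → quotient 5, remainder 79
198 ÷ 79 → quotient 2, remainder 40
79 ÷ 40 → quotient 1, remainder 39
40 ÷ 39 → quotient 1, remainder 1
39 ÷ 1 → quotient 39, remainder 0

[-5; 2, 5, 2, 1, 1, 39]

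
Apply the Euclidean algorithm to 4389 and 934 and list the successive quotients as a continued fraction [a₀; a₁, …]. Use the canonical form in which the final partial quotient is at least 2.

Apply division with remainder until the remainder is 0:
⌊4389/934⌋ = 4, remainder 653
⌊934/653⌋ = 1, remainder 281
⌊653/281⌋ = 2, remainder 91
⌊281/91⌋ = 3, remainder 8
⌊91/8⌋ = 11, remainder 3
⌊8/3⌋ = 2, remainder 2
⌊3/2⌋ = 1, remainder 1
⌊2/1⌋ = 2, remainder 0

[4; 1, 2, 3, 11, 2, 1, 2]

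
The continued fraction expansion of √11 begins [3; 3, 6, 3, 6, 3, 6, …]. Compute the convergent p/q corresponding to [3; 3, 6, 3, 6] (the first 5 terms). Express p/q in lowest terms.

Start with 6.
3 + 1/(6/1) = 3 + 1/6 = 19/6
6 + 1/(19/6) = 6 + 6/19 = 120/19
3 + 1/(120/19) = 3 + 19/120 = 379/120
3 + 1/(379/120) = 3 + 120/379 = 1257/379

1257/379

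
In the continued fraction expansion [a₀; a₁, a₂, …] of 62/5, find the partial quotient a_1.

2

Apply division with remainder until the remainder is 0:
⌊62/5⌋ = 12, remainder 2
⌊5/2⌋ = 2, remainder 1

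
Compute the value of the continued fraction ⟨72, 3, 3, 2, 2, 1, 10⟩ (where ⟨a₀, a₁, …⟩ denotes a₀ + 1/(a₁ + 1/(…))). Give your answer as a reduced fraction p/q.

Starting at the tail and folding back:
Start with 10.
1 + 1/(10/1) = 1 + 1/10 = 11/10
2 + 1/(11/10) = 2 + 10/11 = 32/11
2 + 1/(32/11) = 2 + 11/32 = 75/32
3 + 1/(75/32) = 3 + 32/75 = 257/75
3 + 1/(257/75) = 3 + 75/257 = 846/257
72 + 1/(846/257) = 72 + 257/846 = 61169/846

61169/846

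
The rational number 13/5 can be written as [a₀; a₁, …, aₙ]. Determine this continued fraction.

Apply division with remainder until the remainder is 0:
13 = 2·5 + 3, so a_0 = 2
5 = 1·3 + 2, so a_1 = 1
3 = 1·2 + 1, so a_2 = 1
2 = 2·1 + 0, so a_3 = 2

[2; 1, 1, 2]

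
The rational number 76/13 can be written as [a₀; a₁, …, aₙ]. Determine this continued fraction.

[5; 1, 5, 2]

76 ÷ 13 → quotient 5, remainder 11
13 ÷ 11 → quotient 1, remainder 2
11 ÷ 2 → quotient 5, remainder 1
2 ÷ 1 → quotient 2, remainder 0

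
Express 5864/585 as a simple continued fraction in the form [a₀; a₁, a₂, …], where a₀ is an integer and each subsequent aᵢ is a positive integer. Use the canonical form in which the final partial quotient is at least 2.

[10; 41, 1, 3, 1, 2]

5864 ÷ 585 → quotient 10, remainder 14
585 ÷ 14 → quotient 41, remainder 11
14 ÷ 11 → quotient 1, remainder 3
11 ÷ 3 → quotient 3, remainder 2
3 ÷ 2 → quotient 1, remainder 1
2 ÷ 1 → quotient 2, remainder 0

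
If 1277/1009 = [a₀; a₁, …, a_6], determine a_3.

3

Apply division with remainder until the remainder is 0:
1277 ÷ 1009 → quotient 1, remainder 268
1009 ÷ 268 → quotient 3, remainder 205
268 ÷ 205 → quotient 1, remainder 63
205 ÷ 63 → quotient 3, remainder 16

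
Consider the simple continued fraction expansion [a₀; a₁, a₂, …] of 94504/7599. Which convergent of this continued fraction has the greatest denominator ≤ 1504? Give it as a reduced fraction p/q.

a_0 = 12: 12/1  (≤ bound)
a_1 = 2: 25/2  (≤ bound)
a_2 = 3: 87/7  (≤ bound)
a_3 = 2: 199/16  (≤ bound)
a_4 = 3: 684/55  (≤ bound)
a_5 = 34: 23455/1886  (> 1504, stop)

684/55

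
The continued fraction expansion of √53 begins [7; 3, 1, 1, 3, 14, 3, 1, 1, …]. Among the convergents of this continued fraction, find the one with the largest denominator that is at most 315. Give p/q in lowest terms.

a_0 = 7: 7/1  (≤ bound)
a_1 = 3: 22/3  (≤ bound)
a_2 = 1: 29/4  (≤ bound)
a_3 = 1: 51/7  (≤ bound)
a_4 = 3: 182/25  (≤ bound)
a_5 = 14: 2599/357  (> 315, stop)

182/25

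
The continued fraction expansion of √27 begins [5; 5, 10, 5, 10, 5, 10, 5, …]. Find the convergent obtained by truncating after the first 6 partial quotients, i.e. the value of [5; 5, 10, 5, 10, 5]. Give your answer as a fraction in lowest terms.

Start with 5.
10 + 1/(5/1) = 10 + 1/5 = 51/5
5 + 1/(51/5) = 5 + 5/51 = 260/51
10 + 1/(260/51) = 10 + 51/260 = 2651/260
5 + 1/(2651/260) = 5 + 260/2651 = 13515/2651
5 + 1/(13515/2651) = 5 + 2651/13515 = 70226/13515

70226/13515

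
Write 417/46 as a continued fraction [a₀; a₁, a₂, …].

[9; 15, 3]

Run the Euclidean algorithm, recording each quotient:
⌊417/46⌋ = 9, remainder 3
⌊46/3⌋ = 15, remainder 1
⌊3/1⌋ = 3, remainder 0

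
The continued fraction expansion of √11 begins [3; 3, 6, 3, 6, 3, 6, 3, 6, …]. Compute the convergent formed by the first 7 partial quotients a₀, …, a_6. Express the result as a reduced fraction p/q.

25077/7561

Build up convergents one term at a time:
a_0 = 3: 3/1
a_1 = 3: 10/3
a_2 = 6: 63/19
a_3 = 3: 199/60
a_4 = 6: 1257/379
a_5 = 3: 3970/1197
a_6 = 6: 25077/7561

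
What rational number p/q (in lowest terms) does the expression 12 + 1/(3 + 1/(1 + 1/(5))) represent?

Starting at the tail and folding back:
Start with 5.
1 + 1/(5/1) = 1 + 1/5 = 6/5
3 + 1/(6/5) = 3 + 5/6 = 23/6
12 + 1/(23/6) = 12 + 6/23 = 282/23

282/23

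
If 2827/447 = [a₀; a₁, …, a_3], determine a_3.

⌊2827/447⌋ = 6, remainder 145
⌊447/145⌋ = 3, remainder 12
⌊145/12⌋ = 12, remainder 1
⌊12/1⌋ = 12, remainder 0

12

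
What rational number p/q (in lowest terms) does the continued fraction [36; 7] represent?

253/7

Start with 7.
36 + 1/(7/1) = 36 + 1/7 = 253/7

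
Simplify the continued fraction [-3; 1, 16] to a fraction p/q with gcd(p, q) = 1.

Collapse the nested fraction from the inside out:
Start with 16.
1 + 1/(16/1) = 1 + 1/16 = 17/16
-3 + 1/(17/16) = -3 + 16/17 = -35/17

-35/17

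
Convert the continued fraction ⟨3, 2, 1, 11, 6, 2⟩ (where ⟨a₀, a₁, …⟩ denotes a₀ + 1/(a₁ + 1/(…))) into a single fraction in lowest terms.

Use the convergent recurrence hₖ = aₖ·hₖ₋₁ + hₖ₋₂ (and likewise for the denominators kₖ):
a_0 = 3: 3/1
a_1 = 2: 7/2
a_2 = 1: 10/3
a_3 = 11: 117/35
a_4 = 6: 712/213
a_5 = 2: 1541/461

1541/461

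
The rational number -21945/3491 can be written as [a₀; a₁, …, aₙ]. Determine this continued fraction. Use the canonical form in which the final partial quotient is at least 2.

[-7; 1, 2, 2, 44, 1, 10]

Apply division with remainder until the remainder is 0:
-21945 = -7·3491 + 2492, so a_0 = -7
3491 = 1·2492 + 999, so a_1 = 1
2492 = 2·999 + 494, so a_2 = 2
999 = 2·494 + 11, so a_3 = 2
494 = 44·11 + 10, so a_4 = 44
11 = 1·10 + 1, so a_5 = 1
10 = 10·1 + 0, so a_6 = 10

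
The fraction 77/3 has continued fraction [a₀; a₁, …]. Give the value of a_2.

2

77 ÷ 3 → quotient 25, remainder 2
3 ÷ 2 → quotient 1, remainder 1
2 ÷ 1 → quotient 2, remainder 0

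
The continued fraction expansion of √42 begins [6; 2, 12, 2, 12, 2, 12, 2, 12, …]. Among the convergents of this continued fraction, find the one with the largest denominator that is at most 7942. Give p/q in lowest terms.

8749/1350

List convergents until the denominator exceeds the bound:
a_0 = 6: 6/1  (≤ bound)
a_1 = 2: 13/2  (≤ bound)
a_2 = 12: 162/25  (≤ bound)
a_3 = 2: 337/52  (≤ bound)
a_4 = 12: 4206/649  (≤ bound)
a_5 = 2: 8749/1350  (≤ bound)
a_6 = 12: 109194/16849  (> 7942, stop)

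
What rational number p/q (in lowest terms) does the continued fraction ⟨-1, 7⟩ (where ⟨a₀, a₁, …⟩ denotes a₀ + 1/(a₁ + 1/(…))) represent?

Collapse the nested fraction from the inside out:
Start with 7.
-1 + 1/(7/1) = -1 + 1/7 = -6/7

-6/7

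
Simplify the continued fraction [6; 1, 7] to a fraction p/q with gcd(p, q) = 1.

Start with 7.
1 + 1/(7/1) = 1 + 1/7 = 8/7
6 + 1/(8/7) = 6 + 7/8 = 55/8

55/8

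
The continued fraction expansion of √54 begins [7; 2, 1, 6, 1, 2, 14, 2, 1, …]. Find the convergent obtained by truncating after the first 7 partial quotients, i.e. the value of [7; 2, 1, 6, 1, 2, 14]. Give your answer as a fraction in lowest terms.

6959/947

Compute successive convergents:
a_0 = 7: 7/1
a_1 = 2: 15/2
a_2 = 1: 22/3
a_3 = 6: 147/20
a_4 = 1: 169/23
a_5 = 2: 485/66
a_6 = 14: 6959/947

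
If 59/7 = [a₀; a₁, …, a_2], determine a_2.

Run the Euclidean algorithm, recording each quotient:
⌊59/7⌋ = 8, remainder 3
⌊7/3⌋ = 2, remainder 1
⌊3/1⌋ = 3, remainder 0

3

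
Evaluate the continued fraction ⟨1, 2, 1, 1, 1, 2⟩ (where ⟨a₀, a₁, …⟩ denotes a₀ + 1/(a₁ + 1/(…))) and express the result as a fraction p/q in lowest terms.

29/21

Start with 2.
1 + 1/(2/1) = 1 + 1/2 = 3/2
1 + 1/(3/2) = 1 + 2/3 = 5/3
1 + 1/(5/3) = 1 + 3/5 = 8/5
2 + 1/(8/5) = 2 + 5/8 = 21/8
1 + 1/(21/8) = 1 + 8/21 = 29/21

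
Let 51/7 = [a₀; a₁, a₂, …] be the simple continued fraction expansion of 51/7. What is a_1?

Repeatedly divide and take the remainder:
⌊51/7⌋ = 7, remainder 2
⌊7/2⌋ = 3, remainder 1

3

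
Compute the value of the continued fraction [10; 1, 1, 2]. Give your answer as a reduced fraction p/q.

53/5

Compute successive convergents:
a_0 = 10: 10/1
a_1 = 1: 11/1
a_2 = 1: 21/2
a_3 = 2: 53/5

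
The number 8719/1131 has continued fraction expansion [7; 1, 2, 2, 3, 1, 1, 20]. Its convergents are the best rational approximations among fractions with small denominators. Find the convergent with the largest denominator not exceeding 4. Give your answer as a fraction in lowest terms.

23/3

List convergents until the denominator exceeds the bound:
a_0 = 7: 7/1  (≤ bound)
a_1 = 1: 8/1  (≤ bound)
a_2 = 2: 23/3  (≤ bound)
a_3 = 2: 54/7  (> 4, stop)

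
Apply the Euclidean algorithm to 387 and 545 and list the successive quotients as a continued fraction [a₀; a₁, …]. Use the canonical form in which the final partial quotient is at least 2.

[0; 1, 2, 2, 4, 2, 3, 2]

Repeatedly divide and take the remainder:
387 ÷ 545 → quotient 0, remainder 387
545 ÷ 387 → quotient 1, remainder 158
387 ÷ 158 → quotient 2, remainder 71
158 ÷ 71 → quotient 2, remainder 16
71 ÷ 16 → quotient 4, remainder 7
16 ÷ 7 → quotient 2, remainder 2
7 ÷ 2 → quotient 3, remainder 1
2 ÷ 1 → quotient 2, remainder 0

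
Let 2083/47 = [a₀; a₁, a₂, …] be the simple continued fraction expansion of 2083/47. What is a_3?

2

2083 = 44·47 + 15, so a_0 = 44
47 = 3·15 + 2, so a_1 = 3
15 = 7·2 + 1, so a_2 = 7
2 = 2·1 + 0, so a_3 = 2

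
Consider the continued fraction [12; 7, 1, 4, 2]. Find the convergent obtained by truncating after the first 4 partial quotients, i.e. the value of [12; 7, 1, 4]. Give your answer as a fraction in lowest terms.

Work from the innermost term outward:
Start with 4.
1 + 1/(4/1) = 1 + 1/4 = 5/4
7 + 1/(5/4) = 7 + 4/5 = 39/5
12 + 1/(39/5) = 12 + 5/39 = 473/39

473/39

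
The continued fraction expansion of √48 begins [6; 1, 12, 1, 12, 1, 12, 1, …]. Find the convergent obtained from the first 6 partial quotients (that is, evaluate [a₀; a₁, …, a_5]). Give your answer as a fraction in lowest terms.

1351/195

Start with 1.
12 + 1/(1/1) = 12 + 1/1 = 13/1
1 + 1/(13/1) = 1 + 1/13 = 14/13
12 + 1/(14/13) = 12 + 13/14 = 181/14
1 + 1/(181/14) = 1 + 14/181 = 195/181
6 + 1/(195/181) = 6 + 181/195 = 1351/195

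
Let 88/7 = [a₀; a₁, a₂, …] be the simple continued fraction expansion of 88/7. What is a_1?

Repeatedly divide and take the remainder:
⌊88/7⌋ = 12, remainder 4
⌊7/4⌋ = 1, remainder 3

1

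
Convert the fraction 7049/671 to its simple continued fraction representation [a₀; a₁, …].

[10; 1, 1, 47, 2, 3]

7049 = 10·671 + 339, so a_0 = 10
671 = 1·339 + 332, so a_1 = 1
339 = 1·332 + 7, so a_2 = 1
332 = 47·7 + 3, so a_3 = 47
7 = 2·3 + 1, so a_4 = 2
3 = 3·1 + 0, so a_5 = 3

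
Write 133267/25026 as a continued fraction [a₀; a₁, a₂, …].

[5; 3, 13, 4, 3, 47]

133267 = 5·25026 + 8137, so a_0 = 5
25026 = 3·8137 + 615, so a_1 = 3
8137 = 13·615 + 142, so a_2 = 13
615 = 4·142 + 47, so a_3 = 4
142 = 3·47 + 1, so a_4 = 3
47 = 47·1 + 0, so a_5 = 47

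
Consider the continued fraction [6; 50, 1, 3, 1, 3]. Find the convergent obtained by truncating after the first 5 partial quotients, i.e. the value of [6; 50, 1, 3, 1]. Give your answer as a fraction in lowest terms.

1529/254

Work from the innermost term outward:
Start with 1.
3 + 1/(1/1) = 3 + 1/1 = 4/1
1 + 1/(4/1) = 1 + 1/4 = 5/4
50 + 1/(5/4) = 50 + 4/5 = 254/5
6 + 1/(254/5) = 6 + 5/254 = 1529/254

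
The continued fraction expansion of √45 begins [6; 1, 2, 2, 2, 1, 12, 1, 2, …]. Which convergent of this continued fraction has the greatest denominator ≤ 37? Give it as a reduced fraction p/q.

a_0 = 6: 6/1  (≤ bound)
a_1 = 1: 7/1  (≤ bound)
a_2 = 2: 20/3  (≤ bound)
a_3 = 2: 47/7  (≤ bound)
a_4 = 2: 114/17  (≤ bound)
a_5 = 1: 161/24  (≤ bound)
a_6 = 12: 2046/305  (> 37, stop)

161/24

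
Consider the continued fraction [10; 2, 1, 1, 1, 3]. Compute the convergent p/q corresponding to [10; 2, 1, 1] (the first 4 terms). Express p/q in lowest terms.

52/5

a_0 = 10: 10/1
a_1 = 2: 21/2
a_2 = 1: 31/3
a_3 = 1: 52/5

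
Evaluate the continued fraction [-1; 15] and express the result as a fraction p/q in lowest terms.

-14/15

Collapse the nested fraction from the inside out:
Start with 15.
-1 + 1/(15/1) = -1 + 1/15 = -14/15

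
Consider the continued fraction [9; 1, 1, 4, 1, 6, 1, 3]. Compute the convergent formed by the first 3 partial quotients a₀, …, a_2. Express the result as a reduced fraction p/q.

19/2

Start with 1.
1 + 1/(1/1) = 1 + 1/1 = 2/1
9 + 1/(2/1) = 9 + 1/2 = 19/2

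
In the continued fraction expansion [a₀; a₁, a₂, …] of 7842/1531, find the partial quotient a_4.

1

⌊7842/1531⌋ = 5, remainder 187
⌊1531/187⌋ = 8, remainder 35
⌊187/35⌋ = 5, remainder 12
⌊35/12⌋ = 2, remainder 11
⌊12/11⌋ = 1, remainder 1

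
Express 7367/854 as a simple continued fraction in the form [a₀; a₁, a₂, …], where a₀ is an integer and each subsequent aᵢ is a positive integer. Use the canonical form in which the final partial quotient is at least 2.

Repeatedly divide and take the remainder:
⌊7367/854⌋ = 8, remainder 535
⌊854/535⌋ = 1, remainder 319
⌊535/319⌋ = 1, remainder 216
⌊319/216⌋ = 1, remainder 103
⌊216/103⌋ = 2, remainder 10
⌊103/10⌋ = 10, remainder 3
⌊10/3⌋ = 3, remainder 1
⌊3/1⌋ = 3, remainder 0

[8; 1, 1, 1, 2, 10, 3, 3]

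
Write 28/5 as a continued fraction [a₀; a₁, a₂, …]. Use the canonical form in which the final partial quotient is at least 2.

28 ÷ 5 → quotient 5, remainder 3
5 ÷ 3 → quotient 1, remainder 2
3 ÷ 2 → quotient 1, remainder 1
2 ÷ 1 → quotient 2, remainder 0

[5; 1, 1, 2]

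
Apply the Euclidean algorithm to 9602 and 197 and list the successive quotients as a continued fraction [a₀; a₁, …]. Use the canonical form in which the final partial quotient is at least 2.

[48; 1, 2, 1, 6, 3, 2]

⌊9602/197⌋ = 48, remainder 146
⌊197/146⌋ = 1, remainder 51
⌊146/51⌋ = 2, remainder 44
⌊51/44⌋ = 1, remainder 7
⌊44/7⌋ = 6, remainder 2
⌊7/2⌋ = 3, remainder 1
⌊2/1⌋ = 2, remainder 0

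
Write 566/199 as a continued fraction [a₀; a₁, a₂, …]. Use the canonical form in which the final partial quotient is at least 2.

[2; 1, 5, 2, 2, 1, 1, 2]

Repeatedly divide and take the remainder:
566 ÷ 199 → quotient 2, remainder 168
199 ÷ 168 → quotient 1, remainder 31
168 ÷ 31 → quotient 5, remainder 13
31 ÷ 13 → quotient 2, remainder 5
13 ÷ 5 → quotient 2, remainder 3
5 ÷ 3 → quotient 1, remainder 2
3 ÷ 2 → quotient 1, remainder 1
2 ÷ 1 → quotient 2, remainder 0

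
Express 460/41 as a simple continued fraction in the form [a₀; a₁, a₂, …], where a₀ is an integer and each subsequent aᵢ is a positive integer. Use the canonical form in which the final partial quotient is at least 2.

460 = 11·41 + 9, so a_0 = 11
41 = 4·9 + 5, so a_1 = 4
9 = 1·5 + 4, so a_2 = 1
5 = 1·4 + 1, so a_3 = 1
4 = 4·1 + 0, so a_4 = 4

[11; 4, 1, 1, 4]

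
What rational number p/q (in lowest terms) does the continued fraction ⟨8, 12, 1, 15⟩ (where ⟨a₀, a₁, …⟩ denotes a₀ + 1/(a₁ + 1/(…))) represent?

Start with 15.
1 + 1/(15/1) = 1 + 1/15 = 16/15
12 + 1/(16/15) = 12 + 15/16 = 207/16
8 + 1/(207/16) = 8 + 16/207 = 1672/207

1672/207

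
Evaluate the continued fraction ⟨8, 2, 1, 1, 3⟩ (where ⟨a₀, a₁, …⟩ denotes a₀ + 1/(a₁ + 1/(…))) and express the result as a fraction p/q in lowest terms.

151/18

Use the convergent recurrence hₖ = aₖ·hₖ₋₁ + hₖ₋₂ (and likewise for the denominators kₖ):
a_0 = 8: 8/1
a_1 = 2: 17/2
a_2 = 1: 25/3
a_3 = 1: 42/5
a_4 = 3: 151/18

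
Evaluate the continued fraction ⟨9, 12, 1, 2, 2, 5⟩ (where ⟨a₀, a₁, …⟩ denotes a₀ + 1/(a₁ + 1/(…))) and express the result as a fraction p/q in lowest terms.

4385/483

a_0 = 9: 9/1
a_1 = 12: 109/12
a_2 = 1: 118/13
a_3 = 2: 345/38
a_4 = 2: 808/89
a_5 = 5: 4385/483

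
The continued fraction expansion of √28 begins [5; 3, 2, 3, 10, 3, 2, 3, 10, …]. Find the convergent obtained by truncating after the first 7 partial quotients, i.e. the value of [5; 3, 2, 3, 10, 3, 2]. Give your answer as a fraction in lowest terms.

Start with 2.
3 + 1/(2/1) = 3 + 1/2 = 7/2
10 + 1/(7/2) = 10 + 2/7 = 72/7
3 + 1/(72/7) = 3 + 7/72 = 223/72
2 + 1/(223/72) = 2 + 72/223 = 518/223
3 + 1/(518/223) = 3 + 223/518 = 1777/518
5 + 1/(1777/518) = 5 + 518/1777 = 9403/1777

9403/1777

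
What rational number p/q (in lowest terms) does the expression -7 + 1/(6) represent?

-41/6

a_0 = -7: -7/1
a_1 = 6: -41/6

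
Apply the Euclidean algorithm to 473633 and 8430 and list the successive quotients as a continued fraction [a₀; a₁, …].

[56; 5, 2, 2, 1, 54, 1, 3]

⌊473633/8430⌋ = 56, remainder 1553
⌊8430/1553⌋ = 5, remainder 665
⌊1553/665⌋ = 2, remainder 223
⌊665/223⌋ = 2, remainder 219
⌊223/219⌋ = 1, remainder 4
⌊219/4⌋ = 54, remainder 3
⌊4/3⌋ = 1, remainder 1
⌊3/1⌋ = 3, remainder 0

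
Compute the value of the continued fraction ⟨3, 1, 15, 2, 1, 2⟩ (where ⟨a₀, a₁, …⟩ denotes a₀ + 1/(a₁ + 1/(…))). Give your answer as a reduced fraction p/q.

516/131

a_0 = 3: 3/1
a_1 = 1: 4/1
a_2 = 15: 63/16
a_3 = 2: 130/33
a_4 = 1: 193/49
a_5 = 2: 516/131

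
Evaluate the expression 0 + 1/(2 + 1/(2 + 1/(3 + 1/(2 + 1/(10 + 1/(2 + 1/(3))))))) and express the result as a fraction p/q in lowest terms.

Start with 3.
2 + 1/(3/1) = 2 + 1/3 = 7/3
10 + 1/(7/3) = 10 + 3/7 = 73/7
2 + 1/(73/7) = 2 + 7/73 = 153/73
3 + 1/(153/73) = 3 + 73/153 = 532/153
2 + 1/(532/153) = 2 + 153/532 = 1217/532
2 + 1/(1217/532) = 2 + 532/1217 = 2966/1217
0 + 1/(2966/1217) = 0 + 1217/2966 = 1217/2966

1217/2966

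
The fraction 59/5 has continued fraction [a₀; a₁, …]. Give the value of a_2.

4

59 = 11·5 + 4, so a_0 = 11
5 = 1·4 + 1, so a_1 = 1
4 = 4·1 + 0, so a_2 = 4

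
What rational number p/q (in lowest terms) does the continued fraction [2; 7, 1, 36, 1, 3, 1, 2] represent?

Start with 2.
1 + 1/(2/1) = 1 + 1/2 = 3/2
3 + 1/(3/2) = 3 + 2/3 = 11/3
1 + 1/(11/3) = 1 + 3/11 = 14/11
36 + 1/(14/11) = 36 + 11/14 = 515/14
1 + 1/(515/14) = 1 + 14/515 = 529/515
7 + 1/(529/515) = 7 + 515/529 = 4218/529
2 + 1/(4218/529) = 2 + 529/4218 = 8965/4218

8965/4218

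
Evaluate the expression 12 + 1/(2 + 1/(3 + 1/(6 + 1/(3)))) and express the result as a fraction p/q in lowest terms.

a_0 = 12: 12/1
a_1 = 2: 25/2
a_2 = 3: 87/7
a_3 = 6: 547/44
a_4 = 3: 1728/139

1728/139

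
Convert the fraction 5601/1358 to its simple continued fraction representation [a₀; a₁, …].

[4; 8, 28, 6]

5601 ÷ 1358 → quotient 4, remainder 169
1358 ÷ 169 → quotient 8, remainder 6
169 ÷ 6 → quotient 28, remainder 1
6 ÷ 1 → quotient 6, remainder 0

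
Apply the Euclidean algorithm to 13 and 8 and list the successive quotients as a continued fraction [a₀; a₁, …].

⌊13/8⌋ = 1, remainder 5
⌊8/5⌋ = 1, remainder 3
⌊5/3⌋ = 1, remainder 2
⌊3/2⌋ = 1, remainder 1
⌊2/1⌋ = 2, remainder 0

[1; 1, 1, 1, 2]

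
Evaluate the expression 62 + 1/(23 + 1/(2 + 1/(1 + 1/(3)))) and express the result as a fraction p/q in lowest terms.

15945/257

Work from the innermost term outward:
Start with 3.
1 + 1/(3/1) = 1 + 1/3 = 4/3
2 + 1/(4/3) = 2 + 3/4 = 11/4
23 + 1/(11/4) = 23 + 4/11 = 257/11
62 + 1/(257/11) = 62 + 11/257 = 15945/257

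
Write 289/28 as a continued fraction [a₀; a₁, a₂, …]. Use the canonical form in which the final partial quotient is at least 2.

Apply division with remainder until the remainder is 0:
289 ÷ 28 → quotient 10, remainder 9
28 ÷ 9 → quotient 3, remainder 1
9 ÷ 1 → quotient 9, remainder 0

[10; 3, 9]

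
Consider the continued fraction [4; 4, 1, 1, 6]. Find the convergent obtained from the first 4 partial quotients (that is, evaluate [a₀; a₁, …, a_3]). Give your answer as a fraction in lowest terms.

38/9

Build up convergents one term at a time:
a_0 = 4: 4/1
a_1 = 4: 17/4
a_2 = 1: 21/5
a_3 = 1: 38/9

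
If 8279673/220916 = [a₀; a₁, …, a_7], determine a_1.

2

⌊8279673/220916⌋ = 37, remainder 105781
⌊220916/105781⌋ = 2, remainder 9354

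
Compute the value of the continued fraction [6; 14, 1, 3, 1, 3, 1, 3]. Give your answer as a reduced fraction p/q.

Start with 3.
1 + 1/(3/1) = 1 + 1/3 = 4/3
3 + 1/(4/3) = 3 + 3/4 = 15/4
1 + 1/(15/4) = 1 + 4/15 = 19/15
3 + 1/(19/15) = 3 + 15/19 = 72/19
1 + 1/(72/19) = 1 + 19/72 = 91/72
14 + 1/(91/72) = 14 + 72/91 = 1346/91
6 + 1/(1346/91) = 6 + 91/1346 = 8167/1346

8167/1346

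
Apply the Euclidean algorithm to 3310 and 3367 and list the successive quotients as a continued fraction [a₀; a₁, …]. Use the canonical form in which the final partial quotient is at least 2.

3310 = 0·3367 + 3310, so a_0 = 0
3367 = 1·3310 + 57, so a_1 = 1
3310 = 58·57 + 4, so a_2 = 58
57 = 14·4 + 1, so a_3 = 14
4 = 4·1 + 0, so a_4 = 4

[0; 1, 58, 14, 4]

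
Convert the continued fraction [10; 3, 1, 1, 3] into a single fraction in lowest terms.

257/25

Start with 3.
1 + 1/(3/1) = 1 + 1/3 = 4/3
1 + 1/(4/3) = 1 + 3/4 = 7/4
3 + 1/(7/4) = 3 + 4/7 = 25/7
10 + 1/(25/7) = 10 + 7/25 = 257/25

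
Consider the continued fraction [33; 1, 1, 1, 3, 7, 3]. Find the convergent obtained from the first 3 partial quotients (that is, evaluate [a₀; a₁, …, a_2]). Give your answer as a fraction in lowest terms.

Work from the innermost term outward:
Start with 1.
1 + 1/(1/1) = 1 + 1/1 = 2/1
33 + 1/(2/1) = 33 + 1/2 = 67/2

67/2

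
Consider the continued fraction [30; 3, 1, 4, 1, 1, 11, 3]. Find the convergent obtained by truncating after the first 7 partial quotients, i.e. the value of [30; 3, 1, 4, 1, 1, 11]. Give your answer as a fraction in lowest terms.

Use the convergent recurrence hₖ = aₖ·hₖ₋₁ + hₖ₋₂ (and likewise for the denominators kₖ):
a_0 = 30: 30/1
a_1 = 3: 91/3
a_2 = 1: 121/4
a_3 = 4: 575/19
a_4 = 1: 696/23
a_5 = 1: 1271/42
a_6 = 11: 14677/485

14677/485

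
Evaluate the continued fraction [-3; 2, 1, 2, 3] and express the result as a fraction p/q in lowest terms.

-71/27

Compute successive convergents:
a_0 = -3: -3/1
a_1 = 2: -5/2
a_2 = 1: -8/3
a_3 = 2: -21/8
a_4 = 3: -71/27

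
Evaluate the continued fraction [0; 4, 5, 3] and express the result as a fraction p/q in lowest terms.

Start with 3.
5 + 1/(3/1) = 5 + 1/3 = 16/3
4 + 1/(16/3) = 4 + 3/16 = 67/16
0 + 1/(67/16) = 0 + 16/67 = 16/67

16/67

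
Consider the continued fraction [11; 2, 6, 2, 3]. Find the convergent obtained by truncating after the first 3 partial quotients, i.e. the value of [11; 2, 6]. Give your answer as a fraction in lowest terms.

149/13

Collapse the nested fraction from the inside out:
Start with 6.
2 + 1/(6/1) = 2 + 1/6 = 13/6
11 + 1/(13/6) = 11 + 6/13 = 149/13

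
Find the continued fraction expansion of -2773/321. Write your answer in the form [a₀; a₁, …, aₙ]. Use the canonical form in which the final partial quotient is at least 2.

Run the Euclidean algorithm, recording each quotient:
⌊-2773/321⌋ = -9, remainder 116
⌊321/116⌋ = 2, remainder 89
⌊116/89⌋ = 1, remainder 27
⌊89/27⌋ = 3, remainder 8
⌊27/8⌋ = 3, remainder 3
⌊8/3⌋ = 2, remainder 2
⌊3/2⌋ = 1, remainder 1
⌊2/1⌋ = 2, remainder 0

[-9; 2, 1, 3, 3, 2, 1, 2]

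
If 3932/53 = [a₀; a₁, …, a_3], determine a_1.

5

Repeatedly divide and take the remainder:
⌊3932/53⌋ = 74, remainder 10
⌊53/10⌋ = 5, remainder 3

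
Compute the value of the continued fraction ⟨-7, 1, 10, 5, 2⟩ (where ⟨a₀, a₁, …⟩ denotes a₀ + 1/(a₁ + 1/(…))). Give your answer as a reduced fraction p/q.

-749/123

Start with 2.
5 + 1/(2/1) = 5 + 1/2 = 11/2
10 + 1/(11/2) = 10 + 2/11 = 112/11
1 + 1/(112/11) = 1 + 11/112 = 123/112
-7 + 1/(123/112) = -7 + 112/123 = -749/123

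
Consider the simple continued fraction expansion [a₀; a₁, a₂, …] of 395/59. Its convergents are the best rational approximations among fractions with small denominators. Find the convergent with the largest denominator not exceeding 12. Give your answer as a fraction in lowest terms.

67/10

a_0 = 6: 6/1  (≤ bound)
a_1 = 1: 7/1  (≤ bound)
a_2 = 2: 20/3  (≤ bound)
a_3 = 3: 67/10  (≤ bound)
a_4 = 1: 87/13  (> 12, stop)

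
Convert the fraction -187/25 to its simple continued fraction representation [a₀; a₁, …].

-187 ÷ 25 → quotient -8, remainder 13
25 ÷ 13 → quotient 1, remainder 12
13 ÷ 12 → quotient 1, remainder 1
12 ÷ 1 → quotient 12, remainder 0

[-8; 1, 1, 12]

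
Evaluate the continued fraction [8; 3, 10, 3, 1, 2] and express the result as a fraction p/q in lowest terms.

2913/350

Build up convergents one term at a time:
a_0 = 8: 8/1
a_1 = 3: 25/3
a_2 = 10: 258/31
a_3 = 3: 799/96
a_4 = 1: 1057/127
a_5 = 2: 2913/350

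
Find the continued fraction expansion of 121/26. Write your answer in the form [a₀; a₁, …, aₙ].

[4; 1, 1, 1, 8]

Apply division with remainder until the remainder is 0:
121 ÷ 26 → quotient 4, remainder 17
26 ÷ 17 → quotient 1, remainder 9
17 ÷ 9 → quotient 1, remainder 8
9 ÷ 8 → quotient 1, remainder 1
8 ÷ 1 → quotient 8, remainder 0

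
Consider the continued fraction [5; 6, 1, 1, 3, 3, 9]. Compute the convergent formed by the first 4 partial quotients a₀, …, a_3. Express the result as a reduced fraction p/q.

a_0 = 5: 5/1
a_1 = 6: 31/6
a_2 = 1: 36/7
a_3 = 1: 67/13

67/13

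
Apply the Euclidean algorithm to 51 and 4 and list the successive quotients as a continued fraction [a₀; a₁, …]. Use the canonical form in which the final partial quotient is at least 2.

⌊51/4⌋ = 12, remainder 3
⌊4/3⌋ = 1, remainder 1
⌊3/1⌋ = 3, remainder 0

[12; 1, 3]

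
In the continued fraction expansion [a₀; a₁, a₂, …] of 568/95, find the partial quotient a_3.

2

568 ÷ 95 → quotient 5, remainder 93
95 ÷ 93 → quotient 1, remainder 2
93 ÷ 2 → quotient 46, remainder 1
2 ÷ 1 → quotient 2, remainder 0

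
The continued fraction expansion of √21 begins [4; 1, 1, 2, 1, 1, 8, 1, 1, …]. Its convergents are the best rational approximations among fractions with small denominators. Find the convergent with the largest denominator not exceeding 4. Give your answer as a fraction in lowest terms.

List convergents until the denominator exceeds the bound:
a_0 = 4: 4/1  (≤ bound)
a_1 = 1: 5/1  (≤ bound)
a_2 = 1: 9/2  (≤ bound)
a_3 = 2: 23/5  (> 4, stop)

9/2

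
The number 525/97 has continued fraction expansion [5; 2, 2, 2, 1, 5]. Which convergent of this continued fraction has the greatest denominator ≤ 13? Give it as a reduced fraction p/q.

a_0 = 5: 5/1  (≤ bound)
a_1 = 2: 11/2  (≤ bound)
a_2 = 2: 27/5  (≤ bound)
a_3 = 2: 65/12  (≤ bound)
a_4 = 1: 92/17  (> 13, stop)

65/12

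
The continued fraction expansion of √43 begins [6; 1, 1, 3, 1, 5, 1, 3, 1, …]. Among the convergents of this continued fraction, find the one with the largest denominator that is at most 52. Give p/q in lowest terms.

a_0 = 6: 6/1  (≤ bound)
a_1 = 1: 7/1  (≤ bound)
a_2 = 1: 13/2  (≤ bound)
a_3 = 3: 46/7  (≤ bound)
a_4 = 1: 59/9  (≤ bound)
a_5 = 5: 341/52  (≤ bound)
a_6 = 1: 400/61  (> 52, stop)

341/52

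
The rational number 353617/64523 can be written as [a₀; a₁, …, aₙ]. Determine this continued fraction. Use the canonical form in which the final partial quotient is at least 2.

[5; 2, 12, 3, 3, 1, 13, 14]

⌊353617/64523⌋ = 5, remainder 31002
⌊64523/31002⌋ = 2, remainder 2519
⌊31002/2519⌋ = 12, remainder 774
⌊2519/774⌋ = 3, remainder 197
⌊774/197⌋ = 3, remainder 183
⌊197/183⌋ = 1, remainder 14
⌊183/14⌋ = 13, remainder 1
⌊14/1⌋ = 14, remainder 0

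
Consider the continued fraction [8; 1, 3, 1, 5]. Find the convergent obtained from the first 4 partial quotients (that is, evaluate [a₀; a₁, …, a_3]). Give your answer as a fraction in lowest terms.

Starting at the tail and folding back:
Start with 1.
3 + 1/(1/1) = 3 + 1/1 = 4/1
1 + 1/(4/1) = 1 + 1/4 = 5/4
8 + 1/(5/4) = 8 + 4/5 = 44/5

44/5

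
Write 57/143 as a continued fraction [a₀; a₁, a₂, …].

[0; 2, 1, 1, 28]

57 = 0·143 + 57, so a_0 = 0
143 = 2·57 + 29, so a_1 = 2
57 = 1·29 + 28, so a_2 = 1
29 = 1·28 + 1, so a_3 = 1
28 = 28·1 + 0, so a_4 = 28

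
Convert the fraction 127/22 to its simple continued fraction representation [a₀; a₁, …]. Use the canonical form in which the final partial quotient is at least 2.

[5; 1, 3, 2, 2]

127 ÷ 22 → quotient 5, remainder 17
22 ÷ 17 → quotient 1, remainder 5
17 ÷ 5 → quotient 3, remainder 2
5 ÷ 2 → quotient 2, remainder 1
2 ÷ 1 → quotient 2, remainder 0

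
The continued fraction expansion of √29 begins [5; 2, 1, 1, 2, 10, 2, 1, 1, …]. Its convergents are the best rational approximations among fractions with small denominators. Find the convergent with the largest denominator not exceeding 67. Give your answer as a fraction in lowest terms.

List convergents until the denominator exceeds the bound:
a_0 = 5: 5/1  (≤ bound)
a_1 = 2: 11/2  (≤ bound)
a_2 = 1: 16/3  (≤ bound)
a_3 = 1: 27/5  (≤ bound)
a_4 = 2: 70/13  (≤ bound)
a_5 = 10: 727/135  (> 67, stop)

70/13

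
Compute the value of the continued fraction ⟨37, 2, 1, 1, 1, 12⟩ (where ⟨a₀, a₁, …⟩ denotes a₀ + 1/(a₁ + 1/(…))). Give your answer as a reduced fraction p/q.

a_0 = 37: 37/1
a_1 = 2: 75/2
a_2 = 1: 112/3
a_3 = 1: 187/5
a_4 = 1: 299/8
a_5 = 12: 3775/101

3775/101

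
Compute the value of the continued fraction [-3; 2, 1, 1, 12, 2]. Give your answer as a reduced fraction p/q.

-341/131

Collapse the nested fraction from the inside out:
Start with 2.
12 + 1/(2/1) = 12 + 1/2 = 25/2
1 + 1/(25/2) = 1 + 2/25 = 27/25
1 + 1/(27/25) = 1 + 25/27 = 52/27
2 + 1/(52/27) = 2 + 27/52 = 131/52
-3 + 1/(131/52) = -3 + 52/131 = -341/131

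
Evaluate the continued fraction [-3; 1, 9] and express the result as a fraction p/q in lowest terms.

Start with 9.
1 + 1/(9/1) = 1 + 1/9 = 10/9
-3 + 1/(10/9) = -3 + 9/10 = -21/10

-21/10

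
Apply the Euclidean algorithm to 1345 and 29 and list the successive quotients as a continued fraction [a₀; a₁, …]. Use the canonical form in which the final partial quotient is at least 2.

[46; 2, 1, 1, 1, 3]

1345 = 46·29 + 11, so a_0 = 46
29 = 2·11 + 7, so a_1 = 2
11 = 1·7 + 4, so a_2 = 1
7 = 1·4 + 3, so a_3 = 1
4 = 1·3 + 1, so a_4 = 1
3 = 3·1 + 0, so a_5 = 3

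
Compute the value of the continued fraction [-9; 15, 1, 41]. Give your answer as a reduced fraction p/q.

-5997/671

a_0 = -9: -9/1
a_1 = 15: -134/15
a_2 = 1: -143/16
a_3 = 41: -5997/671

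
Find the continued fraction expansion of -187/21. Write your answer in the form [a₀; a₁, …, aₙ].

Apply division with remainder until the remainder is 0:
-187 = -9·21 + 2, so a_0 = -9
21 = 10·2 + 1, so a_1 = 10
2 = 2·1 + 0, so a_2 = 2

[-9; 10, 2]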